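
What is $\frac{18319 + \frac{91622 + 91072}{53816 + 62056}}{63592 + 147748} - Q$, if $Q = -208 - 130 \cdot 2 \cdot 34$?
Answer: $\frac{36928843634817}{4081398080} \approx 9048.1$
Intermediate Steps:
$Q = -9048$ ($Q = -208 - 8840 = -9048$)
$\frac{18319 + \frac{91622 + 91072}{53816 + 62056}}{63592 + 147748} - Q = \frac{18319 + \frac{91622 + 91072}{53816 + 62056}}{63592 + 147748} - -9048 = \frac{18319 + \frac{182694}{115872}}{211340} + 9048 = \left(18319 + 182694 \cdot \frac{1}{115872}\right) \frac{1}{211340} + 9048 = \left(18319 + \frac{30449}{19312}\right) \frac{1}{211340} + 9048 = \frac{353806977}{19312} \cdot \frac{1}{211340} + 9048 = \frac{353806977}{4081398080} + 9048 = \frac{36928843634817}{4081398080}$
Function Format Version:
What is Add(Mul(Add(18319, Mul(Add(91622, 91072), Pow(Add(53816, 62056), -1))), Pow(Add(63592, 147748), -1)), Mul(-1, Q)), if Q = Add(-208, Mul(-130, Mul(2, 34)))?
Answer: Rational(36928843634817, 4081398080) ≈ 9048.1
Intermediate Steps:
Q = -9048 (Q = Add(-208, Mul(-130, 68)) = Add(-208, -8840) = -9048)
Add(Mul(Add(18319, Mul(Add(91622, 91072), Pow(Add(53816, 62056), -1))), Pow(Add(63592, 147748), -1)), Mul(-1, Q)) = Add(Mul(Add(18319, Mul(Add(91622, 91072), Pow(Add(53816, 62056), -1))), Pow(Add(63592, 147748), -1)), Mul(-1, -9048)) = Add(Mul(Add(18319, Mul(182694, Pow(115872, -1))), Pow(211340, -1)), 9048) = Add(Mul(Add(18319, Mul(182694, Rational(1, 115872))), Rational(1, 211340)), 9048) = Add(Mul(Add(18319, Rational(30449, 19312)), Rational(1, 211340)), 9048) = Add(Mul(Rational(353806977, 19312), Rational(1, 211340)), 9048) = Add(Rational(353806977, 4081398080), 9048) = Rational(36928843634817, 4081398080)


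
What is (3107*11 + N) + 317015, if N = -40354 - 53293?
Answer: 257545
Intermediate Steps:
N = -93647
(3107*11 + N) + 317015 = (3107*11 - 93647) + 317015 = (34177 - 93647) + 317015 = -59470 + 317015 = 257545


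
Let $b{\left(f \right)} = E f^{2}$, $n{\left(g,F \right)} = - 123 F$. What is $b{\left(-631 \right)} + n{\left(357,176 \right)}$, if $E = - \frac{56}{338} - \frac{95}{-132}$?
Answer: $\frac{4437948215}{22308} \approx 1.9894 \cdot 10^{5}$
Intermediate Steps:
$E = \frac{12359}{22308}$ ($E = \left(-56\right) \frac{1}{338} - - \frac{95}{132} = - \frac{28}{169} + \frac{95}{132} = \frac{12359}{22308} \approx 0.55402$)
$b{\left(f \right)} = \frac{12359 f^{2}}{22308}$
$b{\left(-631 \right)} + n{\left(357,176 \right)} = \frac{12359 \left(-631\right)^{2}}{22308} - 21648 = \frac{12359}{22308} \cdot 398161 - 21648 = \frac{4920871799}{22308} - 21648 = \frac{4437948215}{22308}$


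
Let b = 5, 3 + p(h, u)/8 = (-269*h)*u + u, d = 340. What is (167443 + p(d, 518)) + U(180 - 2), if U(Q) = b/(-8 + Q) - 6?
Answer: -12880515221/34 ≈ -3.7884e+8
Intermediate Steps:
p(h, u) = -24 + 8*u - 2152*h*u (p(h, u) = -24 + 8*((-269*h)*u + u) = -24 + 8*(-269*h*u + u) = -24 + 8*(u - 269*h*u) = -24 + (8*u - 2152*h*u) = -24 + 8*u - 2152*h*u)
U(Q) = -6 + 5/(-8 + Q) (U(Q) = 5/(-8 + Q) - 6 = -6 + 5/(-8 + Q))
(167443 + p(d, 518)) + U(180 - 2) = (167443 + (-24 + 8*518 - 2152*340*518)) + (53 - 6*(180 - 2))/(-8 + (180 - 2)) = (167443 + (-24 + 4144 - 379010240)) + (53 - 6*178)/(-8 + 178) = (167443 - 379006120) + (53 - 1068)/170 = -378838677 + (1/170)*(-1015) = -378838677 - 203/34 = -12880515221/34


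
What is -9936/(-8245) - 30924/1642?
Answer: -119326734/6769145 ≈ -17.628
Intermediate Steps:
-9936/(-8245) - 30924/1642 = -9936*(-1/8245) - 30924*1/1642 = 9936/8245 - 15462/821 = -119326734/6769145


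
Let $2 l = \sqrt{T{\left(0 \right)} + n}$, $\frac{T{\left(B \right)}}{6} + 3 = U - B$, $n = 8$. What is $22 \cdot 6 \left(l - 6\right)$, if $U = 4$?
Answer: $-792 + 66 \sqrt{14} \approx -545.05$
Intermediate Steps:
$T{\left(B \right)} = 6 - 6 B$ ($T{\left(B \right)} = -18 + 6 \left(4 - B\right) = -18 - \left(-24 + 6 B\right) = 6 - 6 B$)
$l = \frac{\sqrt{14}}{2}$ ($l = \frac{\sqrt{\left(6 - 0\right) + 8}}{2} = \frac{\sqrt{\left(6 + 0\right) + 8}}{2} = \frac{\sqrt{6 + 8}}{2} = \frac{\sqrt{14}}{2} \approx 1.8708$)
$22 \cdot 6 \left(l - 6\right) = 22 \cdot 6 \left(\frac{\sqrt{14}}{2} - 6\right) = 132 \left(-6 + \frac{\sqrt{14}}{2}\right) = -792 + 66 \sqrt{14}$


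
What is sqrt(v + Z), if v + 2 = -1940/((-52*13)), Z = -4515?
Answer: 2*I*sqrt(190722)/13 ≈ 67.187*I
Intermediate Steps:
v = 147/169 (v = -2 - 1940/((-52*13)) = -2 - 1940/(-676) = -2 - 1940*(-1/676) = -2 + 485/169 = 147/169 ≈ 0.86982)
sqrt(v + Z) = sqrt(147/169 - 4515) = sqrt(-762888/169) = 2*I*sqrt(190722)/13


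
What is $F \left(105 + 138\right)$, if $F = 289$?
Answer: $70227$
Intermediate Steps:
$F \left(105 + 138\right) = 289 \left(105 + 138\right) = 289 \cdot 243 = 70227$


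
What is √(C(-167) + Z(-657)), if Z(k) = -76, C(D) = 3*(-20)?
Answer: 2*I*√34 ≈ 11.662*I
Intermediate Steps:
C(D) = -60
√(C(-167) + Z(-657)) = √(-60 - 76) = √(-136) = 2*I*√34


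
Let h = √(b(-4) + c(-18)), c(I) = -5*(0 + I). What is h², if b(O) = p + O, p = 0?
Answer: 86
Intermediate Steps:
b(O) = O (b(O) = 0 + O = O)
c(I) = -5*I
h = √86 (h = √(-4 - 5*(-18)) = √(-4 + 90) = √86 ≈ 9.2736)
h² = (√86)² = 86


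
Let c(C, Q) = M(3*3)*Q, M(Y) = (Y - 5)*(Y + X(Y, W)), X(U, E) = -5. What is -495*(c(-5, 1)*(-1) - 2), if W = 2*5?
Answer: 8910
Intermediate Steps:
W = 10
M(Y) = (-5 + Y)**2 (M(Y) = (Y - 5)*(Y - 5) = (-5 + Y)*(-5 + Y) = (-5 + Y)**2)
c(C, Q) = 16*Q (c(C, Q) = (25 + (3*3)**2 - 30*3)*Q = (25 + 9**2 - 10*9)*Q = (25 + 81 - 90)*Q = 16*Q)
-495*(c(-5, 1)*(-1) - 2) = -495*((16*1)*(-1) - 2) = -495*(16*(-1) - 2) = -495*(-16 - 2) = -495*(-18) = 8910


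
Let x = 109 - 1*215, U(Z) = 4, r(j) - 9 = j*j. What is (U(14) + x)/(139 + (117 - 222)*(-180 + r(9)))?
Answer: -102/9589 ≈ -0.010637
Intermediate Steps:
r(j) = 9 + j**2 (r(j) = 9 + j*j = 9 + j**2)
x = -106 (x = 109 - 215 = -106)
(U(14) + x)/(139 + (117 - 222)*(-180 + r(9))) = (4 - 106)/(139 + (117 - 222)*(-180 + (9 + 9**2))) = -102/(139 - 105*(-180 + (9 + 81))) = -102/(139 - 105*(-180 + 90)) = -102/(139 - 105*(-90)) = -102/(139 + 9450) = -102/9589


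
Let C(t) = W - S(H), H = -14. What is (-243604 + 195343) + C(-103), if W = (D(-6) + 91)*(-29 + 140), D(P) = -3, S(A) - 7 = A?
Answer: -38486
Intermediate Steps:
S(A) = 7 + A
W = 9768 (W = (-3 + 91)*(-29 + 140) = 88*111 = 9768)
C(t) = 9775 (C(t) = 9768 - (7 - 14) = 9768 - 1*(-7) = 9768 + 7 = 9775)
(-243604 + 195343) + C(-103) = (-243604 + 195343) + 9775 = -48261 + 9775 = -38486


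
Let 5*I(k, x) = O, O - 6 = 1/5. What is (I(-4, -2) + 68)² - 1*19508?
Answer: -9196139/625 ≈ -14714.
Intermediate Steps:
O = 31/5 (O = 6 + 1/5 = 6 + ⅕ = 31/5 ≈ 6.2000)
I(k, x) = 31/25 (I(k, x) = (⅕)*(31/5) = 31/25)
(I(-4, -2) + 68)² - 1*19508 = (31/25 + 68)² - 1*19508 = (1731/25)² - 19508 = 2996361/625 - 19508 = -9196139/625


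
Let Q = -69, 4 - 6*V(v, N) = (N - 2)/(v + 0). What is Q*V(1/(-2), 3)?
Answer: -69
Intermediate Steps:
V(v, N) = ⅔ - (-2 + N)/(6*v) (V(v, N) = ⅔ - (N - 2)/(6*(v + 0)) = ⅔ - (-2 + N)/(6*v))
Q*V(1/(-2), 3) = -23*(2 - 1*3 + 4/(-2))/(2*(1/(-2))) = -23*(2 - 3 + 4*(-½))/(2*(-½)) = -23*(-2)*(2 - 3 - 2)/2 = -23*(-2)*(-3)/2 = -69*1 = -69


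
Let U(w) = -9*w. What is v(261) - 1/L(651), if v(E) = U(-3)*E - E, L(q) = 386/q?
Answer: 2618745/386 ≈ 6784.3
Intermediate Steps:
v(E) = 26*E (v(E) = (-9*(-3))*E - E = 27*E - E = 26*E)
v(261) - 1/L(651) = 26*261 - 1/(386/651) = 6786 - 1/(386*(1/651)) = 6786 - 1/386/651 = 6786 - 1*651/386 = 6786 - 651/386 = 2618745/386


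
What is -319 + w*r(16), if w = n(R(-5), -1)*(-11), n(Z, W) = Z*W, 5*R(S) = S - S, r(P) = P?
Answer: -319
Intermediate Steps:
R(S) = 0 (R(S) = (S - S)/5 = (⅕)*0 = 0)
n(Z, W) = W*Z
w = 0 (w = -1*0*(-11) = 0*(-11) = 0)
-319 + w*r(16) = -319 + 0*16 = -319 + 0 = -319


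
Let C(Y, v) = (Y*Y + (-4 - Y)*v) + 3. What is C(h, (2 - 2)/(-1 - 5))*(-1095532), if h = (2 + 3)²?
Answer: -687994096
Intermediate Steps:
h = 25 (h = 5² = 25)
C(Y, v) = 3 + Y² + v*(-4 - Y) (C(Y, v) = (Y² + v*(-4 - Y)) + 3 = 3 + Y² + v*(-4 - Y))
C(h, (2 - 2)/(-1 - 5))*(-1095532) = (3 + 25² - 4*(2 - 2)/(-1 - 5) - 1*25*(2 - 2)/(-1 - 5))*(-1095532) = (3 + 625 - 0/(-6) - 1*25*0/(-6))*(-1095532) = (3 + 625 - 0*(-1)/6 - 1*25*0*(-⅙))*(-1095532) = (3 + 625 - 4*0 - 1*25*0)*(-1095532) = (3 + 625 + 0 + 0)*(-1095532) = 628*(-1095532) = -687994096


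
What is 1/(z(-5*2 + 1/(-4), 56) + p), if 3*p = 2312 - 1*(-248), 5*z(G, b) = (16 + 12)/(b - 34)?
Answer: 165/140842 ≈ 0.0011715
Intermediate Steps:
z(G, b) = 28/(5*(-34 + b)) (z(G, b) = ((16 + 12)/(b - 34))/5 = (28/(-34 + b))/5 = 28/(5*(-34 + b)))
p = 2560/3 (p = (2312 - 1*(-248))/3 = (2312 + 248)/3 = (⅓)*2560 = 2560/3 ≈ 853.33)
1/(z(-5*2 + 1/(-4), 56) + p) = 1/(28/(5*(-34 + 56)) + 2560/3) = 1/((28/5)/22 + 2560/3) = 1/((28/5)*(1/22) + 2560/3) = 1/(14/55 + 2560/3) = 1/(140842/165) = 165/140842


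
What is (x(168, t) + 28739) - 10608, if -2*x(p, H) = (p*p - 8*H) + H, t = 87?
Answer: 8647/2 ≈ 4323.5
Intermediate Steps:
x(p, H) = -p²/2 + 7*H/2 (x(p, H) = -((p*p - 8*H) + H)/2 = -((p² - 8*H) + H)/2 = -(p² - 7*H)/2 = -p²/2 + 7*H/2)
(x(168, t) + 28739) - 10608 = ((-½*168² + (7/2)*87) + 28739) - 10608 = ((-½*28224 + 609/2) + 28739) - 10608 = ((-14112 + 609/2) + 28739) - 10608 = (-27615/2 + 28739) - 10608 = 29863/2 - 10608 = 8647/2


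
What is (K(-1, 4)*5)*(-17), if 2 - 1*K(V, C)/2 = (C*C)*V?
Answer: -3060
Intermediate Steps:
K(V, C) = 4 - 2*V*C² (K(V, C) = 4 - 2*C*C*V = 4 - 2*C²*V = 4 - 2*V*C²)
(K(-1, 4)*5)*(-17) = ((4 - 2*(-1)*4²)*5)*(-17) = ((4 - 2*(-1)*16)*5)*(-17) = ((4 + 32)*5)*(-17) = (36*5)*(-17) = 180*(-17) = -3060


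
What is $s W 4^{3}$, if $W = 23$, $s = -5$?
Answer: $-7360$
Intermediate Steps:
$s W 4^{3} = \left(-5\right) 23 \cdot 4^{3} = \left(-115\right) 64 = -7360$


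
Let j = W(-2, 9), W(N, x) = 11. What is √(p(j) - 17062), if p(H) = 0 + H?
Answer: 17*I*√59 ≈ 130.58*I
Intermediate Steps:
j = 11
p(H) = H
√(p(j) - 17062) = √(11 - 17062) = √(-17051) = 17*I*√59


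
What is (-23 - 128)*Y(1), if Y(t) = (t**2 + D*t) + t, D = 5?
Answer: -1057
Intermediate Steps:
Y(t) = t**2 + 6*t (Y(t) = (t**2 + 5*t) + t = t**2 + 6*t)
(-23 - 128)*Y(1) = (-23 - 128)*(1*(6 + 1)) = -151*7 = -1057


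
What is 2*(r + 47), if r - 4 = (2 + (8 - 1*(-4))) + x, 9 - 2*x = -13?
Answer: 152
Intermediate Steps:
x = 11 (x = 9/2 - ½*(-13) = 9/2 + 13/2 = 11)
r = 29 (r = 4 + ((2 + (8 - 1*(-4))) + 11) = 4 + ((2 + (8 + 4)) + 11) = 4 + ((2 + 12) + 11) = 4 + (14 + 11) = 4 + 25 = 29)
2*(r + 47) = 2*(29 + 47) = 2*76 = 152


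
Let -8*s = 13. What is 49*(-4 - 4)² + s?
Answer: 25075/8 ≈ 3134.4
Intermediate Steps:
s = -13/8 (s = -⅛*13 = -13/8 ≈ -1.6250)
49*(-4 - 4)² + s = 49*(-4 - 4)² - 13/8 = 49*(-8)² - 13/8 = 49*64 - 13/8 = 3136 - 13/8 = 25075/8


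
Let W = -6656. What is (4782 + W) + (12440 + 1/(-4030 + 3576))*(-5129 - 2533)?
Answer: -21636990127/227 ≈ -9.5317e+7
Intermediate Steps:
(4782 + W) + (12440 + 1/(-4030 + 3576))*(-5129 - 2533) = (4782 - 6656) + (12440 + 1/(-4030 + 3576))*(-5129 - 2533) = -1874 + (12440 + 1/(-454))*(-7662) = -1874 + (12440 - 1/454)*(-7662) = -1874 + (5647759/454)*(-7662) = -1874 - 21636564729/227 = -21636990127/227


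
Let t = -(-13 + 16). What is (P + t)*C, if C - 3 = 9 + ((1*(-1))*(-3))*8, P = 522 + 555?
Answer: 38664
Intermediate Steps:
t = -3 (t = -1*3 = -3)
P = 1077
C = 36 (C = 3 + (9 + ((1*(-1))*(-3))*8) = 3 + (9 - 1*(-3)*8) = 3 + (9 + 3*8) = 3 + (9 + 24) = 3 + 33 = 36)
(P + t)*C = (1077 - 3)*36 = 1074*36 = 38664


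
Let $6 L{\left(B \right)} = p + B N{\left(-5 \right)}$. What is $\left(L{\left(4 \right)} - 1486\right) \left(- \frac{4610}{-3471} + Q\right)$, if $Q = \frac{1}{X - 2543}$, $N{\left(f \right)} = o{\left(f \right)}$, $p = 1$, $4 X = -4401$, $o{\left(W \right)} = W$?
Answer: $- \frac{23082419885}{11672973} \approx -1977.4$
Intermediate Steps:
$X = - \frac{4401}{4}$ ($X = \frac{1}{4} \left(-4401\right) = - \frac{4401}{4} \approx -1100.3$)
$N{\left(f \right)} = f$
$L{\left(B \right)} = \frac{1}{6} - \frac{5 B}{6}$ ($L{\left(B \right)} = \frac{1 + B \left(-5\right)}{6} = \frac{1 - 5 B}{6} = \frac{1}{6} - \frac{5 B}{6}$)
$Q = - \frac{4}{14573}$ ($Q = \frac{1}{- \frac{4401}{4} - 2543} = \frac{1}{- \frac{14573}{4}} = - \frac{4}{14573} \approx -0.00027448$)
$\left(L{\left(4 \right)} - 1486\right) \left(- \frac{4610}{-3471} + Q\right) = \left(\left(\frac{1}{6} - \frac{10}{3}\right) - 1486\right) \left(- \frac{4610}{-3471} - \frac{4}{14573}\right) = \left(\left(\frac{1}{6} - \frac{10}{3}\right) - 1486\right) \left(\left(-4610\right) \left(- \frac{1}{3471}\right) - \frac{4}{14573}\right) = \left(- \frac{19}{6} - 1486\right) \left(\frac{4610}{3471} - \frac{4}{14573}\right) = \left(- \frac{8935}{6}\right) \frac{5166742}{3890991} = - \frac{23082419885}{11672973}$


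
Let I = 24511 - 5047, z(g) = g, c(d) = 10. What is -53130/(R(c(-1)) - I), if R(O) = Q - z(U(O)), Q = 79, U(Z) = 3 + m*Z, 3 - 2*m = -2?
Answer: 17710/6471 ≈ 2.7368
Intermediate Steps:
m = 5/2 (m = 3/2 - 1/2*(-2) = 3/2 + 1 = 5/2 ≈ 2.5000)
U(Z) = 3 + 5*Z/2
R(O) = 76 - 5*O/2 (R(O) = 79 - (3 + 5*O/2) = 79 + (-3 - 5*O/2) = 76 - 5*O/2)
I = 19464
-53130/(R(c(-1)) - I) = -53130/((76 - 5/2*10) - 1*19464) = -53130/((76 - 25) - 19464) = -53130/(51 - 19464) = -53130/(-19413) = -53130*(-1/19413) = 17710/6471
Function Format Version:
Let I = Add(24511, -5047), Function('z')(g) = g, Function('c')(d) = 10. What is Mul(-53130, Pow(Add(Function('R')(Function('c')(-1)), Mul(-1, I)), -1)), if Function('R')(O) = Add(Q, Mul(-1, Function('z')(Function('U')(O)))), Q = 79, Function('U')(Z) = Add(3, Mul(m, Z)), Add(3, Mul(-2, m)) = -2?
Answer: Rational(17710, 6471) ≈ 2.7368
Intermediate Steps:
m = Rational(5, 2) (m = Add(Rational(3, 2), Mul(Rational(-1, 2), -2)) = Add(Rational(3, 2), 1) = Rational(5, 2) ≈ 2.5000)
Function('U')(Z) = Add(3, Mul(Rational(5, 2), Z))
Function('R')(O) = Add(76, Mul(Rational(-5, 2), O)) (Function('R')(O) = Add(79, Mul(-1, Add(3, Mul(Rational(5, 2), O)))) = Add(79, Add(-3, Mul(Rational(-5, 2), O))) = Add(76, Mul(Rational(-5, 2), O)))
I = 19464
Mul(-53130, Pow(Add(Function('R')(Function('c')(-1)), Mul(-1, I)), -1)) = Mul(-53130, Pow(Add(Add(76, Mul(Rational(-5, 2), 10)), Mul(-1, 19464)), -1)) = Mul(-53130, Pow(Add(Add(76, -25), -19464), -1)) = Mul(-53130, Pow(Add(51, -19464), -1)) = Mul(-53130, Pow(-19413, -1)) = Mul(-53130, Rational(-1, 19413)) = Rational(17710, 6471)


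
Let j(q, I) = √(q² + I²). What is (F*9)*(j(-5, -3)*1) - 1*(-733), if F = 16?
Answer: 733 + 144*√34 ≈ 1572.7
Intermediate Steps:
j(q, I) = √(I² + q²)
(F*9)*(j(-5, -3)*1) - 1*(-733) = (16*9)*(√((-3)² + (-5)²)*1) - 1*(-733) = 144*(√(9 + 25)*1) + 733 = 144*(√34*1) + 733 = 144*√34 + 733 = 733 + 144*√34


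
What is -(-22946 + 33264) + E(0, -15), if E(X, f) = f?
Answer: -10333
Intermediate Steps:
-(-22946 + 33264) + E(0, -15) = -(-22946 + 33264) - 15 = -154/(1/(36 + (-185 + 216))) - 15 = -154/(1/(36 + 31)) - 15 = -154/(1/67) - 15 = -154/1/67 - 15 = -154*67 - 15 = -10318 - 15 = -10333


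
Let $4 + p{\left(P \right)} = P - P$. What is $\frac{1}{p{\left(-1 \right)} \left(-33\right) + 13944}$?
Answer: $\frac{1}{14076} \approx 7.1043 \cdot 10^{-5}$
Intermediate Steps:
$p{\left(P \right)} = -4$ ($p{\left(P \right)} = -4 + \left(P - P\right) = -4 + 0 = -4$)
$\frac{1}{p{\left(-1 \right)} \left(-33\right) + 13944} = \frac{1}{\left(-4\right) \left(-33\right) + 13944} = \frac{1}{132 + 13944} = \frac{1}{14076}$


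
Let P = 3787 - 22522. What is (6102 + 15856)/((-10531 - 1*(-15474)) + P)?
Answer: -10979/6896 ≈ -1.5921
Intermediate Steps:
P = -18735
(6102 + 15856)/((-10531 - 1*(-15474)) + P) = (6102 + 15856)/((-10531 - 1*(-15474)) - 18735) = 21958/((-10531 + 15474) - 18735) = 21958/(4943 - 18735) = 21958/(-13792) = 21958*(-1/13792) = -10979/6896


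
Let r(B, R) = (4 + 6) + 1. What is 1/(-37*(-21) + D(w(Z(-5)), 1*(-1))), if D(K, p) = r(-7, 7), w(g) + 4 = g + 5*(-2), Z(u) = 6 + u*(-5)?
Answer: 1/788 ≈ 0.0012690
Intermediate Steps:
Z(u) = 6 - 5*u
r(B, R) = 11 (r(B, R) = 10 + 1 = 11)
w(g) = -14 + g (w(g) = -4 + (g + 5*(-2)) = -4 + (g - 10) = -4 + (-10 + g) = -14 + g)
D(K, p) = 11
1/(-37*(-21) + D(w(Z(-5)), 1*(-1))) = 1/(-37*(-21) + 11) = 1/(777 + 11) = 1/788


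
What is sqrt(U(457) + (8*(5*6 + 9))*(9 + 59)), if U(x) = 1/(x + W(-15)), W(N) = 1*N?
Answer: 7*sqrt(84588634)/442 ≈ 145.66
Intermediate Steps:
W(N) = N
U(x) = 1/(-15 + x) (U(x) = 1/(x - 15) = 1/(-15 + x))
sqrt(U(457) + (8*(5*6 + 9))*(9 + 59)) = sqrt(1/(-15 + 457) + (8*(5*6 + 9))*(9 + 59)) = sqrt(1/442 + (8*(30 + 9))*68) = sqrt(1/442 + (8*39)*68) = sqrt(1/442 + 312*68) = sqrt(1/442 + 21216) = sqrt(9377473/442) = 7*sqrt(84588634)/442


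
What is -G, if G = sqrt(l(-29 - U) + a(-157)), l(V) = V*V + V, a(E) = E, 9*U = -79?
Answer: -137/9 ≈ -15.222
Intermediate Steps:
U = -79/9 (U = (1/9)*(-79) = -79/9 ≈ -8.7778)
l(V) = V + V**2 (l(V) = V**2 + V = V + V**2)
G = 137/9 (G = sqrt((-29 - 1*(-79/9))*(1 + (-29 - 1*(-79/9))) - 157) = sqrt((-29 + 79/9)*(1 + (-29 + 79/9)) - 157) = sqrt(-182*(1 - 182/9)/9 - 157) = sqrt(-182/9*(-173/9) - 157) = sqrt(31486/81 - 157) = sqrt(18769/81) = 137/9 ≈ 15.222)
-G = -1*137/9 = -137/9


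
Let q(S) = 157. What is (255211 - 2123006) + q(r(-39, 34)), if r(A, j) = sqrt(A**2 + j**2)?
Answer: -1867638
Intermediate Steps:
(255211 - 2123006) + q(r(-39, 34)) = (255211 - 2123006) + 157 = -1867795 + 157 = -1867638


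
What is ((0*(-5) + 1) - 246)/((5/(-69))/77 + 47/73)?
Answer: -95023005/249346 ≈ -381.09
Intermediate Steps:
((0*(-5) + 1) - 246)/((5/(-69))/77 + 47/73) = ((0 + 1) - 246)/((5*(-1/69))*(1/77) + 47*(1/73)) = (1 - 246)/(-5/69*1/77 + 47/73) = -245/(-5/5313 + 47/73) = -245/(249346/387849) = (387849/249346)*(-245) = -95023005/249346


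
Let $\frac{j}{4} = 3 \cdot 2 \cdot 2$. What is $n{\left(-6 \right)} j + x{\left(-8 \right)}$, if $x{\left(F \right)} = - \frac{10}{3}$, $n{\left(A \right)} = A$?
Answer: $- \frac{874}{3} \approx -291.33$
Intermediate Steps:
$x{\left(F \right)} = - \frac{10}{3}$ ($x{\left(F \right)} = \left(-10\right) \frac{1}{3} = - \frac{10}{3}$)
$j = 48$ ($j = 4 \cdot 3 \cdot 2 \cdot 2 = 4 \cdot 6 \cdot 2 = 4 \cdot 12 = 48$)
$n{\left(-6 \right)} j + x{\left(-8 \right)} = \left(-6\right) 48 - \frac{10}{3} = -288 - \frac{10}{3} = - \frac{874}{3}$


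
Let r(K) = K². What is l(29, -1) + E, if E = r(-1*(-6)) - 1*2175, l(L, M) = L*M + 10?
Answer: -2158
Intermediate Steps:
l(L, M) = 10 + L*M
E = -2139 (E = (-1*(-6))² - 1*2175 = 6² - 2175 = 36 - 2175 = -2139)
l(29, -1) + E = (10 + 29*(-1)) - 2139 = (10 - 29) - 2139 = -19 - 2139 = -2158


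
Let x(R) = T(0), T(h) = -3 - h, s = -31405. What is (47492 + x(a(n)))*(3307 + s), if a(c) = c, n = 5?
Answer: -1334345922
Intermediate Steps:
x(R) = -3 (x(R) = -3 - 1*0 = -3 + 0 = -3)
(47492 + x(a(n)))*(3307 + s) = (47492 - 3)*(3307 - 31405) = 47489*(-28098) = -1334345922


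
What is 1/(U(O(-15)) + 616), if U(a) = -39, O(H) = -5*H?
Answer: 1/577 ≈ 0.0017331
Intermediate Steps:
1/(U(O(-15)) + 616) = 1/(-39 + 616) = 1/577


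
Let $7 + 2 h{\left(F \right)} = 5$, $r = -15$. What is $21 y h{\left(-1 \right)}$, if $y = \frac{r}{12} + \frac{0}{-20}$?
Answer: $\frac{105}{4} \approx 26.25$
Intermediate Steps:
$h{\left(F \right)} = -1$ ($h{\left(F \right)} = - \frac{7}{2} + \frac{1}{2} \cdot 5 = - \frac{7}{2} + \frac{5}{2} = -1$)
$y = - \frac{5}{4}$ ($y = - \frac{15}{12} + \frac{0}{-20} = \left(-15\right) \frac{1}{12} + 0 \left(- \frac{1}{20}\right) = - \frac{5}{4} + 0 = - \frac{5}{4} \approx -1.25$)
$21 y h{\left(-1 \right)} = 21 \left(- \frac{5}{4}\right) \left(-1\right) = \left(- \frac{105}{4}\right) \left(-1\right) = \frac{105}{4}$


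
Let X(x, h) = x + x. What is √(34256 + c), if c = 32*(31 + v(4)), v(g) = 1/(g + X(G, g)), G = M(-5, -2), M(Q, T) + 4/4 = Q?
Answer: 6*√979 ≈ 187.73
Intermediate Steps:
M(Q, T) = -1 + Q
G = -6 (G = -1 - 5 = -6)
X(x, h) = 2*x
v(g) = 1/(-12 + g) (v(g) = 1/(g + 2*(-6)) = 1/(g - 12) = 1/(-12 + g))
c = 988 (c = 32*(31 + 1/(-12 + 4)) = 32*(31 + 1/(-8)) = 32*(31 - ⅛) = 32*(247/8) = 988)
√(34256 + c) = √(34256 + 988) = √35244 = 6*√979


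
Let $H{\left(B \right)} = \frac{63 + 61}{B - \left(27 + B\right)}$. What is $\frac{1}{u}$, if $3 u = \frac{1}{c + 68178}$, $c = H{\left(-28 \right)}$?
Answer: $\frac{1840682}{9} \approx 2.0452 \cdot 10^{5}$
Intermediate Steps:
$H{\left(B \right)} = - \frac{124}{27}$ ($H{\left(B \right)} = \frac{124}{-27} = 124 \left(- \frac{1}{27}\right) = - \frac{124}{27}$)
$c = - \frac{124}{27} \approx -4.5926$
$u = \frac{9}{1840682}$ ($u = \frac{1}{3 \left(- \frac{124}{27} + 68178\right)} = \frac{1}{3 \cdot \frac{1840682}{27}} = \frac{1}{3} \cdot \frac{27}{1840682} = \frac{9}{1840682} \approx 4.8895 \cdot 10^{-6}$)
$\frac{1}{u} = \frac{1}{\frac{9}{1840682}} = \frac{1840682}{9}$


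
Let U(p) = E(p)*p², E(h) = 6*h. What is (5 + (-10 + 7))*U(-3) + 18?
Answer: -306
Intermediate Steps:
U(p) = 6*p³ (U(p) = (6*p)*p² = 6*p³)
(5 + (-10 + 7))*U(-3) + 18 = (5 + (-10 + 7))*(6*(-3)³) + 18 = (5 - 3)*(6*(-27)) + 18 = 2*(-162) + 18 = -324 + 18 = -306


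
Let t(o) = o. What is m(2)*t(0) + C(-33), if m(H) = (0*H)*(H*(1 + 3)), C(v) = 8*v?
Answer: -264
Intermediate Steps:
m(H) = 0 (m(H) = 0*(H*4) = 0*(4*H) = 0)
m(2)*t(0) + C(-33) = 0*0 + 8*(-33) = 0 - 264 = -264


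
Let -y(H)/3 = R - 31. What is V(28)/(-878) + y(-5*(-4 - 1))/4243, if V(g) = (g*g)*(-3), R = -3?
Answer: 5034546/1862677 ≈ 2.7029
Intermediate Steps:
V(g) = -3*g² (V(g) = g²*(-3) = -3*g²)
y(H) = 102 (y(H) = -3*(-3 - 31) = -3*(-34) = 102)
V(28)/(-878) + y(-5*(-4 - 1))/4243 = -3*28²/(-878) + 102/4243 = -3*784*(-1/878) + 102*(1/4243) = -2352*(-1/878) + 102/4243 = 1176/439 + 102/4243 = 5034546/1862677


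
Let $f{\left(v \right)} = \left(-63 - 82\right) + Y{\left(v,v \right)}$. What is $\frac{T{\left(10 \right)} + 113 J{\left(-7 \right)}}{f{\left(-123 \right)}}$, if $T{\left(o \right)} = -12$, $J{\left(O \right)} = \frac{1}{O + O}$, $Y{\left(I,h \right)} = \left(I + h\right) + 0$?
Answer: $\frac{281}{5474} \approx 0.051334$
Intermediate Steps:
$Y{\left(I,h \right)} = I + h$
$J{\left(O \right)} = \frac{1}{2 O}$
$f{\left(v \right)} = -145 + 2 v$ ($f{\left(v \right)} = \left(-63 - 82\right) + \left(v + v\right) = -145 + 2 v$)
$\frac{T{\left(10 \right)} + 113 J{\left(-7 \right)}}{f{\left(-123 \right)}} = \frac{-12 + 113 \frac{1}{2 \left(-7\right)}}{-145 + 2 \left(-123\right)} = \frac{-12 + 113 \cdot \frac{1}{2} \left(- \frac{1}{7}\right)}{-145 - 246} = \frac{-12 + 113 \left(- \frac{1}{14}\right)}{-391} = \left(-12 - \frac{113}{14}\right) \left(- \frac{1}{391}\right) = \left(- \frac{281}{14}\right) \left(- \frac{1}{391}\right) = \frac{281}{5474}$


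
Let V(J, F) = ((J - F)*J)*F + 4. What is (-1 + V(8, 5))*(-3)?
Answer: -369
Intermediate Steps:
V(J, F) = 4 + F*J*(J - F) (V(J, F) = (J*(J - F))*F + 4 = F*J*(J - F) + 4 = 4 + F*J*(J - F))
(-1 + V(8, 5))*(-3) = (-1 + (4 + 5*8**2 - 1*8*5**2))*(-3) = (-1 + (4 + 5*64 - 1*8*25))*(-3) = (-1 + (4 + 320 - 200))*(-3) = (-1 + 124)*(-3) = 123*(-3) = -369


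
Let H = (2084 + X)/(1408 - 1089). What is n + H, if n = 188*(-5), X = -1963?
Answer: -27249/29 ≈ -939.62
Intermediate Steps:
n = -940
H = 11/29 (H = (2084 - 1963)/(1408 - 1089) = 121/319 = 121*(1/319) = 11/29 ≈ 0.37931)
n + H = -940 + 11/29 = -27249/29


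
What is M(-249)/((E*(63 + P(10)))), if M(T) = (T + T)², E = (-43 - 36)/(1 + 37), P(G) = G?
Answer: -9424152/5767 ≈ -1634.2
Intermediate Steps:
E = -79/38 ≈ -2.0789
M(T) = 4*T² (M(T) = (2*T)² = 4*T²)
M(-249)/((E*(63 + P(10)))) = (4*(-249)²)/((-79*(63 + 10)/38)) = (4*62001)/((-79/38*73)) = 248004/(-5767/38) = 248004*(-38/5767) = -9424152/5767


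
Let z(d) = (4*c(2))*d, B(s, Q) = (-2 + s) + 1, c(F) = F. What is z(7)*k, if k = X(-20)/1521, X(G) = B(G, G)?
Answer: -392/507 ≈ -0.77318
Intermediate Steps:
B(s, Q) = -1 + s
X(G) = -1 + G
z(d) = 8*d (z(d) = (4*2)*d = 8*d)
k = -7/507 (k = (-1 - 20)/1521 = -21*1/1521 = -7/507 ≈ -0.013807)
z(7)*k = (8*7)*(-7/507) = 56*(-7/507) = -392/507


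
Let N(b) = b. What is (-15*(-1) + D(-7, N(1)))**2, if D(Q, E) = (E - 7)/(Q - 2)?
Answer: 2209/9 ≈ 245.44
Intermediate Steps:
D(Q, E) = (-7 + E)/(-2 + Q)
(-15*(-1) + D(-7, N(1)))**2 = (-15*(-1) + (-7 + 1)/(-2 - 7))**2 = (15 - 6/(-9))**2 = (15 - 1/9*(-6))**2 = (15 + 2/3)**2 = (47/3)**2 = 2209/9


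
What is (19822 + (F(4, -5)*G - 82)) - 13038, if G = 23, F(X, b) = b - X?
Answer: 6495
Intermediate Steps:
(19822 + (F(4, -5)*G - 82)) - 13038 = (19822 + ((-5 - 1*4)*23 - 82)) - 13038 = (19822 + ((-5 - 4)*23 - 82)) - 13038 = (19822 + (-9*23 - 82)) - 13038 = (19822 + (-207 - 82)) - 13038 = (19822 - 289) - 13038 = 19533 - 13038 = 6495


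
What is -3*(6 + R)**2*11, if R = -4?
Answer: -132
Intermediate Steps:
-3*(6 + R)**2*11 = -3*(6 - 4)**2*11 = -3*2**2*11 = -3*4*11 = -12*11 = -132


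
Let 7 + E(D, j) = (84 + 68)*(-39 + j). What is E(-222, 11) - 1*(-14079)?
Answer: 9816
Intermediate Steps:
E(D, j) = -5935 + 152*j (E(D, j) = -7 + (84 + 68)*(-39 + j) = -7 + 152*(-39 + j) = -7 + (-5928 + 152*j) = -5935 + 152*j)
E(-222, 11) - 1*(-14079) = (-5935 + 152*11) - 1*(-14079) = (-5935 + 1672) + 14079 = -4263 + 14079 = 9816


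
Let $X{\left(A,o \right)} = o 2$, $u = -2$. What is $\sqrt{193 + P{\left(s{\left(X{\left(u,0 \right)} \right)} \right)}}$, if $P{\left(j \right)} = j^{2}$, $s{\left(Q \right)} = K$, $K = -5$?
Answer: $\sqrt{218} \approx 14.765$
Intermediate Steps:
$X{\left(A,o \right)} = 2 o$
$s{\left(Q \right)} = -5$
$\sqrt{193 + P{\left(s{\left(X{\left(u,0 \right)} \right)} \right)}} = \sqrt{193 + \left(-5\right)^{2}} = \sqrt{193 + 25} = \sqrt{218}$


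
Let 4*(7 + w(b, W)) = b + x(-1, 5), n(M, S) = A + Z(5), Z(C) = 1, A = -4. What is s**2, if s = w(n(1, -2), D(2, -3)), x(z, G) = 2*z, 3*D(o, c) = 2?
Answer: 1089/16 ≈ 68.063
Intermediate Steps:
D(o, c) = 2/3 (D(o, c) = (1/3)*2 = 2/3)
n(M, S) = -3 (n(M, S) = -4 + 1 = -3)
w(b, W) = -15/2 + b/4 (w(b, W) = -7 + (b + 2*(-1))/4 = -7 + (b - 2)/4 = -7 + (-2 + b)/4 = -7 + (-1/2 + b/4) = -15/2 + b/4)
s = -33/4 (s = -15/2 + (1/4)*(-3) = -15/2 - 3/4 = -33/4 ≈ -8.2500)
s**2 = (-33/4)**2 = 1089/16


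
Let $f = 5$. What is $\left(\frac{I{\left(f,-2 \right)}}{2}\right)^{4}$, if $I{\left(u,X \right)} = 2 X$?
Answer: $16$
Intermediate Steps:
$\left(\frac{I{\left(f,-2 \right)}}{2}\right)^{4} = \left(\frac{2 \left(-2\right)}{2}\right)^{4} = \left(\left(-4\right) \frac{1}{2}\right)^{4} = \left(-2\right)^{4} = 16$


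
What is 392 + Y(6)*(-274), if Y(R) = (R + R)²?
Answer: -39064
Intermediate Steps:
Y(R) = 4*R² (Y(R) = (2*R)² = 4*R²)
392 + Y(6)*(-274) = 392 + (4*6²)*(-274) = 392 + (4*36)*(-274) = 392 + 144*(-274) = 392 - 39456 = -39064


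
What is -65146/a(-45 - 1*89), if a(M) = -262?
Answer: 32573/131 ≈ 248.65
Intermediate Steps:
-65146/a(-45 - 1*89) = -65146/(-262) = -65146*(-1/262) = 32573/131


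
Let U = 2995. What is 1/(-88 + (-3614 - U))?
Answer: -1/6697 ≈ -0.00014932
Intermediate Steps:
1/(-88 + (-3614 - U)) = 1/(-88 + (-3614 - 1*2995)) = 1/(-88 + (-3614 - 2995)) = 1/(-88 - 6609) = 1/(-6697) = -1/6697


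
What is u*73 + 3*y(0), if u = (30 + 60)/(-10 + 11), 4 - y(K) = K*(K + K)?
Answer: 6582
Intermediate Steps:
y(K) = 4 - 2*K**2 (y(K) = 4 - K*(K + K) = 4 - K*2*K = 4 - 2*K**2)
u = 90 (u = 90/1 = 90*1 = 90)
u*73 + 3*y(0) = 90*73 + 3*(4 - 2*0**2) = 6570 + 3*(4 - 2*0) = 6570 + 3*(4 + 0) = 6570 + 3*4 = 6570 + 12 = 6582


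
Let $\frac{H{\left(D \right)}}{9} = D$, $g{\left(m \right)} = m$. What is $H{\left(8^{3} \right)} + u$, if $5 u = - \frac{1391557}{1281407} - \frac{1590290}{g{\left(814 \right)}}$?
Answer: $\frac{10996641500246}{2607663245} \approx 4217.0$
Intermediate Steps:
$H{\left(D \right)} = 9 D$
$u = - \frac{1019470732714}{2607663245}$ ($u = \frac{- \frac{1391557}{1281407} - \frac{1590290}{814}}{5} = \frac{\left(-1391557\right) \frac{1}{1281407} - \frac{795145}{407}}{5} = \frac{- \frac{1391557}{1281407} - \frac{795145}{407}}{5} = \frac{1}{5} \left(- \frac{1019470732714}{521532649}\right) = - \frac{1019470732714}{2607663245} \approx -390.95$)
$H{\left(8^{3} \right)} + u = 9 \cdot 8^{3} - \frac{1019470732714}{2607663245} = 9 \cdot 512 - \frac{1019470732714}{2607663245} = 4608 - \frac{1019470732714}{2607663245} = \frac{10996641500246}{2607663245}$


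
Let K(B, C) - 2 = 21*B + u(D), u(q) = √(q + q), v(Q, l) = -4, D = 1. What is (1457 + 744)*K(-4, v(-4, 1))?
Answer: -180482 + 2201*√2 ≈ -1.7737e+5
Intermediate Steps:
u(q) = √2*√q (u(q) = √(2*q) = √2*√q)
K(B, C) = 2 + √2 + 21*B (K(B, C) = 2 + (21*B + √2*√1) = 2 + (21*B + √2*1) = 2 + (21*B + √2) = 2 + (√2 + 21*B) = 2 + √2 + 21*B)
(1457 + 744)*K(-4, v(-4, 1)) = (1457 + 744)*(2 + √2 + 21*(-4)) = 2201*(2 + √2 - 84) = 2201*(-82 + √2) = -180482 + 2201*√2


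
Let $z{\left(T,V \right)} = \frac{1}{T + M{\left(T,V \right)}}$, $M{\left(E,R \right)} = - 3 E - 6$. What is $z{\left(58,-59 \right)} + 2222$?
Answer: $\frac{271083}{122} \approx 2222.0$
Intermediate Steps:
$M{\left(E,R \right)} = -6 - 3 E$
$z{\left(T,V \right)} = \frac{1}{-6 - 2 T}$ ($z{\left(T,V \right)} = \frac{1}{T - \left(6 + 3 T\right)} = \frac{1}{-6 - 2 T}$)
$z{\left(58,-59 \right)} + 2222 = - \frac{1}{6 + 2 \cdot 58} + 2222 = - \frac{1}{6 + 116} + 2222 = - \frac{1}{122} + 2222 = \frac{271083}{122}$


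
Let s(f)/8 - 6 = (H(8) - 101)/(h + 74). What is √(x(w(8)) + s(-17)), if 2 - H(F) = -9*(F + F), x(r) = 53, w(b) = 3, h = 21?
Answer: √37829/19 ≈ 10.237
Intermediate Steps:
H(F) = 2 + 18*F (H(F) = 2 - (-9)*(F + F) = 2 - (-9)*2*F = 2 - (-18)*F = 2 + 18*F)
s(f) = 984/19 (s(f) = 48 + 8*(((2 + 18*8) - 101)/(21 + 74)) = 48 + 8*(((2 + 144) - 101)/95) = 48 + 8*((146 - 101)*(1/95)) = 48 + 8*(45*(1/95)) = 48 + 8*(9/19) = 48 + 72/19 = 984/19)
√(x(w(8)) + s(-17)) = √(53 + 984/19) = √(1991/19) = √37829/19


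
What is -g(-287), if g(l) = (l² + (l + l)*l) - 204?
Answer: -246903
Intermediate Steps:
g(l) = -204 + 3*l² (g(l) = (l² + (2*l)*l) - 204 = (l² + 2*l²) - 204 = 3*l² - 204 = -204 + 3*l²)
-g(-287) = -(-204 + 3*(-287)²) = -(-204 + 3*82369) = -(-204 + 247107) = -1*246903 = -246903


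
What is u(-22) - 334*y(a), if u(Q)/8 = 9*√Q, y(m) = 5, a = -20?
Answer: -1670 + 72*I*√22 ≈ -1670.0 + 337.71*I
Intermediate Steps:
u(Q) = 72*√Q (u(Q) = 8*(9*√Q) = 72*√Q)
u(-22) - 334*y(a) = 72*√(-22) - 334*5 = 72*(I*√22) - 1670 = 72*I*√22 - 1670 = -1670 + 72*I*√22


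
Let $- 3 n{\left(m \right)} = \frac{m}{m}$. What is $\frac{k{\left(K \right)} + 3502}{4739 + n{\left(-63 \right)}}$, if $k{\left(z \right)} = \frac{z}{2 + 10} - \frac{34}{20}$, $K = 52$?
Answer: $\frac{105139}{142160} \approx 0.73958$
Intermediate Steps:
$n{\left(m \right)} = - \frac{1}{3}$ ($n{\left(m \right)} = - \frac{m \frac{1}{m}}{3} = \left(- \frac{1}{3}\right) 1 = - \frac{1}{3}$)
$k{\left(z \right)} = - \frac{17}{10} + \frac{z}{12}$ ($k{\left(z \right)} = \frac{z}{12} - \frac{17}{10} = - \frac{17}{10} + \frac{z}{12}$)
$\frac{k{\left(K \right)} + 3502}{4739 + n{\left(-63 \right)}} = \frac{\left(- \frac{17}{10} + \frac{1}{12} \cdot 52\right) + 3502}{4739 - \frac{1}{3}} = \frac{\left(- \frac{17}{10} + \frac{13}{3}\right) + 3502}{\frac{14216}{3}} = \left(\frac{79}{30} + 3502\right) \frac{3}{14216} = \frac{105139}{30} \cdot \frac{3}{14216} = \frac{105139}{142160}$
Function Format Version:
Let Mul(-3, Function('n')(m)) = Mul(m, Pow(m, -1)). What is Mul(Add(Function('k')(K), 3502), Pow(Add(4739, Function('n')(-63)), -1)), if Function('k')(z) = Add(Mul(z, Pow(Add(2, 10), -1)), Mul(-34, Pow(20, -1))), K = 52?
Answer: Rational(105139, 142160) ≈ 0.73958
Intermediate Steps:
Function('n')(m) = Rational(-1, 3) (Function('n')(m) = Mul(Rational(-1, 3), Mul(m, Pow(m, -1))) = Mul(Rational(-1, 3), 1) = Rational(-1, 3))
Function('k')(z) = Add(Rational(-17, 10), Mul(Rational(1, 12), z)) (Function('k')(z) = Add(Mul(z, Pow(12, -1)), Mul(-34, Rational(1, 20))) = Add(Mul(z, Rational(1, 12)), Rational(-17, 10)) = Add(Mul(Rational(1, 12), z), Rational(-17, 10)) = Add(Rational(-17, 10), Mul(Rational(1, 12), z)))
Mul(Add(Function('k')(K), 3502), Pow(Add(4739, Function('n')(-63)), -1)) = Mul(Add(Add(Rational(-17, 10), Mul(Rational(1, 12), 52)), 3502), Pow(Add(4739, Rational(-1, 3)), -1)) = Mul(Add(Add(Rational(-17, 10), Rational(13, 3)), 3502), Pow(Rational(14216, 3), -1)) = Mul(Add(Rational(79, 30), 3502), Rational(3, 14216)) = Mul(Rational(105139, 30), Rational(3, 14216)) = Rational(105139, 142160)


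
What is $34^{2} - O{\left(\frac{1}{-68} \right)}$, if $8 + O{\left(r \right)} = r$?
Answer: $\frac{79153}{68} \approx 1164.0$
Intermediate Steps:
$O{\left(r \right)} = -8 + r$
$34^{2} - O{\left(\frac{1}{-68} \right)} = 34^{2} - \left(-8 + \frac{1}{-68}\right) = 1156 - \left(-8 - \frac{1}{68}\right) = 1156 - - \frac{545}{68} = 1156 + \frac{545}{68} = \frac{79153}{68}$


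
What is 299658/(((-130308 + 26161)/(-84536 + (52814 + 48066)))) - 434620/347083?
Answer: -1699922558172356/36147653201 ≈ -47027.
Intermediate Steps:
299658/(((-130308 + 26161)/(-84536 + (52814 + 48066)))) - 434620/347083 = 299658/((-104147/(-84536 + 100880))) - 434620*1/347083 = 299658/((-104147/16344)) - 434620/347083 = 299658/((-104147*1/16344)) - 434620/347083 = 299658/(-104147/16344) - 434620/347083 = 299658*(-16344/104147) - 434620/347083 = -4897610352/104147 - 434620/347083 = -1699922558172356/36147653201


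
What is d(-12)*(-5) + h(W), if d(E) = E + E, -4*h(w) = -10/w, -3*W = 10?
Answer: 477/4 ≈ 119.25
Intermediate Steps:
W = -10/3 (W = -⅓*10 = -10/3 ≈ -3.3333)
h(w) = 5/(2*w) (h(w) = -(-5)/(2*w) = 5/(2*w))
d(E) = 2*E
d(-12)*(-5) + h(W) = (2*(-12))*(-5) + 5/(2*(-10/3)) = -24*(-5) + (5/2)*(-3/10) = 120 - ¾ = 477/4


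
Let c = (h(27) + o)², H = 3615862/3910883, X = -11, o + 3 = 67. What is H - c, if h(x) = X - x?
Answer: -2640141046/3910883 ≈ -675.08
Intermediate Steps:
o = 64 (o = -3 + 67 = 64)
h(x) = -11 - x
H = 3615862/3910883 (H = 3615862*(1/3910883) = 3615862/3910883 ≈ 0.92456)
c = 676 (c = ((-11 - 1*27) + 64)² = ((-11 - 27) + 64)² = (-38 + 64)² = 26² = 676)
H - c = 3615862/3910883 - 1*676 = 3615862/3910883 - 676 = -2640141046/3910883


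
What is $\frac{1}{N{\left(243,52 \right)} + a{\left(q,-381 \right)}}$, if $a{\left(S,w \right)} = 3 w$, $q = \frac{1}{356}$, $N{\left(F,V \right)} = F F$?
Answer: $\frac{1}{57906} \approx 1.7269 \cdot 10^{-5}$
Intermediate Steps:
$N{\left(F,V \right)} = F^{2}$
$q = \frac{1}{356} \approx 0.002809$
$\frac{1}{N{\left(243,52 \right)} + a{\left(q,-381 \right)}} = \frac{1}{243^{2} + 3 \left(-381\right)} = \frac{1}{59049 - 1143} = \frac{1}{57906}$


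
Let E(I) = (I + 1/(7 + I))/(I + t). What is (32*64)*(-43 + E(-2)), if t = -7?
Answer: -438272/5 ≈ -87654.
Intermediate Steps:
E(I) = (I + 1/(7 + I))/(-7 + I) (E(I) = (I + 1/(7 + I))/(I - 7) = (I + 1/(7 + I))/(-7 + I))
(32*64)*(-43 + E(-2)) = (32*64)*(-43 + (1 + (-2)² + 7*(-2))/(-49 + (-2)²)) = 2048*(-43 + (1 + 4 - 14)/(-49 + 4)) = 2048*(-43 - 9/(-45)) = 2048*(-43 - 1/45*(-9)) = 2048*(-43 + ⅕) = 2048*(-214/5) = -438272/5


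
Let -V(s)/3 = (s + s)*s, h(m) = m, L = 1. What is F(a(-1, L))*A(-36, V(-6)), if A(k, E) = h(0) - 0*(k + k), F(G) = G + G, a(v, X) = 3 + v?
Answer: 0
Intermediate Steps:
F(G) = 2*G
V(s) = -6*s**2 (V(s) = -3*(s + s)*s = -3*2*s*s = -6*s**2)
A(k, E) = 0 (A(k, E) = 0 - 0*(k + k) = 0 - 0*2*k = 0 - 1*0 = 0 + 0 = 0)
F(a(-1, L))*A(-36, V(-6)) = (2*(3 - 1))*0 = (2*2)*0 = 4*0 = 0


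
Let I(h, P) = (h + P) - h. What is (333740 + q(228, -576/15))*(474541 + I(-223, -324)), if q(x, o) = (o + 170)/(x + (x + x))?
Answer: 270633616519193/1710 ≈ 1.5827e+11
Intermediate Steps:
q(x, o) = (170 + o)/(3*x) (q(x, o) = (170 + o)/(x + 2*x) = (170 + o)/((3*x)) = (170 + o)*(1/(3*x)) = (170 + o)/(3*x))
I(h, P) = P (I(h, P) = (P + h) - h = P)
(333740 + q(228, -576/15))*(474541 + I(-223, -324)) = (333740 + (⅓)*(170 - 576/15)/228)*(474541 - 324) = (333740 + (⅓)*(1/228)*(170 - 576*1/15))*474217 = (333740 + (⅓)*(1/228)*(170 - 192/5))*474217 = (333740 + (⅓)*(1/228)*(658/5))*474217 = (333740 + 329/1710)*474217 = (570695729/1710)*474217 = 270633616519193/1710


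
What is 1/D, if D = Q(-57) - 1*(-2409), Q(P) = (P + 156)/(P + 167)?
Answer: 10/24099 ≈ 0.00041495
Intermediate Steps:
Q(P) = (156 + P)/(167 + P)
D = 24099/10 (D = (156 - 57)/(167 - 57) - 1*(-2409) = 99/110 + 2409 = (1/110)*99 + 2409 = 9/10 + 2409 = 24099/10 ≈ 2409.9)
1/D = 1/(24099/10) = 10/24099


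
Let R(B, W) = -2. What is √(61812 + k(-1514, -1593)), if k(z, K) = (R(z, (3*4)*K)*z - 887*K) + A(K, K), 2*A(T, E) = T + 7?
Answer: √1477038 ≈ 1215.3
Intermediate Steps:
A(T, E) = 7/2 + T/2 (A(T, E) = (T + 7)/2 = (7 + T)/2 = 7/2 + T/2)
k(z, K) = 7/2 - 2*z - 1773*K/2 (k(z, K) = (-2*z - 887*K) + (7/2 + K/2) = (-887*K - 2*z) + (7/2 + K/2) = 7/2 - 2*z - 1773*K/2)
√(61812 + k(-1514, -1593)) = √(61812 + (7/2 - 2*(-1514) - 1773/2*(-1593))) = √(61812 + (7/2 + 3028 + 2824389/2)) = √(61812 + 1415226) = √1477038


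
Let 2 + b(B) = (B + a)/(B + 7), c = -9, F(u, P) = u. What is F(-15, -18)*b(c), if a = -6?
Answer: -165/2 ≈ -82.500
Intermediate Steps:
b(B) = -2 + (-6 + B)/(7 + B) (b(B) = -2 + (B - 6)/(B + 7) = -2 + (-6 + B)/(7 + B))
F(-15, -18)*b(c) = -15*(-20 - 1*(-9))/(7 - 9) = -15*(-20 + 9)/(-2) = -(-15)*(-11)/2 = -15*11/2 = -165/2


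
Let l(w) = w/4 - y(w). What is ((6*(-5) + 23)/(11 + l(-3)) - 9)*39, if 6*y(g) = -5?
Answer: -7137/19 ≈ -375.63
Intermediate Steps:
y(g) = -⅚ (y(g) = (⅙)*(-5) = -⅚)
l(w) = ⅚ + w/4 (l(w) = w/4 - 1*(-⅚) = w*(¼) + ⅚ = w/4 + ⅚ = ⅚ + w/4)
((6*(-5) + 23)/(11 + l(-3)) - 9)*39 = ((6*(-5) + 23)/(11 + (⅚ + (¼)*(-3))) - 9)*39 = ((-30 + 23)/(11 + (⅚ - ¾)) - 9)*39 = (-7/(11 + 1/12) - 9)*39 = (-7/133/12 - 9)*39 = (-7*12/133 - 9)*39 = (-12/19 - 9)*39 = -183/19*39 = -7137/19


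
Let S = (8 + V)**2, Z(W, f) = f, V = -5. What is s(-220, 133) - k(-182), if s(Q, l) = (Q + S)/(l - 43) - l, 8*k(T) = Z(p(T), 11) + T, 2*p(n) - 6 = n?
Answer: -41029/360 ≈ -113.97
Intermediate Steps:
p(n) = 3 + n/2
S = 9 (S = (8 - 5)**2 = 3**2 = 9)
k(T) = 11/8 + T/8 (k(T) = (11 + T)/8 = 11/8 + T/8)
s(Q, l) = -l + (9 + Q)/(-43 + l) (s(Q, l) = (Q + 9)/(l - 43) - l = (9 + Q)/(-43 + l) - l = -l + (9 + Q)/(-43 + l))
s(-220, 133) - k(-182) = (9 - 220 - 1*133**2 + 43*133)/(-43 + 133) - (11/8 + (1/8)*(-182)) = (9 - 220 - 1*17689 + 5719)/90 - (11/8 - 91/4) = (9 - 220 - 17689 + 5719)/90 - 1*(-171/8) = (1/90)*(-12181) + 171/8 = -12181/90 + 171/8 = -41029/360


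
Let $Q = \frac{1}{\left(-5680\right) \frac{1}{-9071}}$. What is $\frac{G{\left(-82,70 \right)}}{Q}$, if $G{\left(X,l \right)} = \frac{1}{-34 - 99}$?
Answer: $- \frac{5680}{1206443} \approx -0.0047081$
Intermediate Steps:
$Q = \frac{9071}{5680}$ ($Q = \frac{1}{\left(-5680\right) \left(- \frac{1}{9071}\right)} = \frac{1}{\frac{5680}{9071}} = \frac{9071}{5680} \approx 1.597$)
$G{\left(X,l \right)} = - \frac{1}{133}$ ($G{\left(X,l \right)} = \frac{1}{-133} = - \frac{1}{133}$)
$\frac{G{\left(-82,70 \right)}}{Q} = - \frac{1}{133 \cdot \frac{9071}{5680}} = \left(- \frac{1}{133}\right) \frac{5680}{9071} = - \frac{5680}{1206443}$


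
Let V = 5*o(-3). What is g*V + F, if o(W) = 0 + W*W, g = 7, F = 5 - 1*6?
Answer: 314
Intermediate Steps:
F = -1 (F = 5 - 6 = -1)
o(W) = W² (o(W) = 0 + W² = W²)
V = 45 (V = 5*(-3)² = 5*9 = 45)
g*V + F = 7*45 - 1 = 315 - 1 = 314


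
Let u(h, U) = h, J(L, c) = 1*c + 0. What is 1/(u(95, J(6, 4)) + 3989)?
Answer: 1/4084 ≈ 0.00024486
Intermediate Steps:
J(L, c) = c (J(L, c) = c + 0 = c)
1/(u(95, J(6, 4)) + 3989) = 1/(95 + 3989) = 1/4084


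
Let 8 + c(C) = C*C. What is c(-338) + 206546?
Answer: 320782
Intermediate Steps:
c(C) = -8 + C² (c(C) = -8 + C*C = -8 + C²)
c(-338) + 206546 = (-8 + (-338)²) + 206546 = (-8 + 114244) + 206546 = 114236 + 206546 = 320782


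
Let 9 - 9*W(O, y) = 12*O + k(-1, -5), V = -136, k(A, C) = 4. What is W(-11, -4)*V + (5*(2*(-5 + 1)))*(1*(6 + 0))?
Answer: -20792/9 ≈ -2310.2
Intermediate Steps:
W(O, y) = 5/9 - 4*O/3 (W(O, y) = 1 - (12*O + 4)/9 = 1 - (4 + 12*O)/9 = 1 + (-4/9 - 4*O/3) = 5/9 - 4*O/3)
W(-11, -4)*V + (5*(2*(-5 + 1)))*(1*(6 + 0)) = (5/9 - 4/3*(-11))*(-136) + (5*(2*(-5 + 1)))*(1*(6 + 0)) = (5/9 + 44/3)*(-136) + (5*(2*(-4)))*(1*6) = (137/9)*(-136) + (5*(-8))*6 = -18632/9 - 40*6 = -18632/9 - 240 = -20792/9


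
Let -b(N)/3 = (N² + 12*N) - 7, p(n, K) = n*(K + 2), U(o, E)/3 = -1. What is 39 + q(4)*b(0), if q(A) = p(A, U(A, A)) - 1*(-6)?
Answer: 81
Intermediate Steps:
U(o, E) = -3 (U(o, E) = 3*(-1) = -3)
p(n, K) = n*(2 + K)
b(N) = 21 - 36*N - 3*N² (b(N) = -3*((N² + 12*N) - 7) = -3*(-7 + N² + 12*N) = 21 - 36*N - 3*N²)
q(A) = 6 - A (q(A) = A*(2 - 3) - 1*(-6) = A*(-1) + 6 = -A + 6 = 6 - A)
39 + q(4)*b(0) = 39 + (6 - 1*4)*(21 - 36*0 - 3*0²) = 39 + (6 - 4)*(21 + 0 - 3*0) = 39 + 2*(21 + 0 + 0) = 39 + 2*21 = 39 + 42 = 81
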